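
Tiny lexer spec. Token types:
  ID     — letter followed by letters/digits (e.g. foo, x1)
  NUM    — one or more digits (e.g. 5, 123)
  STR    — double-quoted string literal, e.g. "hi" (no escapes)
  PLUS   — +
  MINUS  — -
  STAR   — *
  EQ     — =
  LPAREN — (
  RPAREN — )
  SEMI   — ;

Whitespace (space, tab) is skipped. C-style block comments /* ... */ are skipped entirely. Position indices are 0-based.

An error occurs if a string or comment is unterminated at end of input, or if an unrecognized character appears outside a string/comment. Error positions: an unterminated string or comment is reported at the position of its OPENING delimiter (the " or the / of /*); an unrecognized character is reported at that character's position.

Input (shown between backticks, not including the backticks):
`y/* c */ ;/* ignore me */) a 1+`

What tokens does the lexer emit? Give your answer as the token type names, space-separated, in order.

Answer: ID SEMI RPAREN ID NUM PLUS

Derivation:
pos=0: emit ID 'y' (now at pos=1)
pos=1: enter COMMENT mode (saw '/*')
exit COMMENT mode (now at pos=8)
pos=9: emit SEMI ';'
pos=10: enter COMMENT mode (saw '/*')
exit COMMENT mode (now at pos=25)
pos=25: emit RPAREN ')'
pos=27: emit ID 'a' (now at pos=28)
pos=29: emit NUM '1' (now at pos=30)
pos=30: emit PLUS '+'
DONE. 6 tokens: [ID, SEMI, RPAREN, ID, NUM, PLUS]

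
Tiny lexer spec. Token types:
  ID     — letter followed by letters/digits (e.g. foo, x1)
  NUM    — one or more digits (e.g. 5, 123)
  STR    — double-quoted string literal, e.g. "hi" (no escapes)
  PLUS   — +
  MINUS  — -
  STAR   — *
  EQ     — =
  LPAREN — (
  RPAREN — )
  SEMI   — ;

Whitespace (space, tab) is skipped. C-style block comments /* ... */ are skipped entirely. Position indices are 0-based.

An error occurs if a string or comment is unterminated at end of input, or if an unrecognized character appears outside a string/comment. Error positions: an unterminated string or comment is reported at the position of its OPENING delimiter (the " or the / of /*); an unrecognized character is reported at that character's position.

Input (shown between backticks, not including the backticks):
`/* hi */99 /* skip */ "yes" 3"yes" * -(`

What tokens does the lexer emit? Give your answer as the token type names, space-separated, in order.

Answer: NUM STR NUM STR STAR MINUS LPAREN

Derivation:
pos=0: enter COMMENT mode (saw '/*')
exit COMMENT mode (now at pos=8)
pos=8: emit NUM '99' (now at pos=10)
pos=11: enter COMMENT mode (saw '/*')
exit COMMENT mode (now at pos=21)
pos=22: enter STRING mode
pos=22: emit STR "yes" (now at pos=27)
pos=28: emit NUM '3' (now at pos=29)
pos=29: enter STRING mode
pos=29: emit STR "yes" (now at pos=34)
pos=35: emit STAR '*'
pos=37: emit MINUS '-'
pos=38: emit LPAREN '('
DONE. 7 tokens: [NUM, STR, NUM, STR, STAR, MINUS, LPAREN]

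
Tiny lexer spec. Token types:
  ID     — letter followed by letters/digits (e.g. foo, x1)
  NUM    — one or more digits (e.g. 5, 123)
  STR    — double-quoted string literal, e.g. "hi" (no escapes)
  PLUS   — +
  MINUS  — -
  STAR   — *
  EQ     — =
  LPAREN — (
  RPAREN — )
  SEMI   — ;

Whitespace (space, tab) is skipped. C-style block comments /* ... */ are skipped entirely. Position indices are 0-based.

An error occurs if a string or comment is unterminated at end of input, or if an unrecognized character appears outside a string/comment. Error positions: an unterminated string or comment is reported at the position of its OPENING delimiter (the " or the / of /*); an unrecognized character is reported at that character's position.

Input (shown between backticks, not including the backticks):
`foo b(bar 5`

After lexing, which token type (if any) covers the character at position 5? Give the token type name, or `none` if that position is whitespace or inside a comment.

Answer: LPAREN

Derivation:
pos=0: emit ID 'foo' (now at pos=3)
pos=4: emit ID 'b' (now at pos=5)
pos=5: emit LPAREN '('
pos=6: emit ID 'bar' (now at pos=9)
pos=10: emit NUM '5' (now at pos=11)
DONE. 5 tokens: [ID, ID, LPAREN, ID, NUM]
Position 5: char is '(' -> LPAREN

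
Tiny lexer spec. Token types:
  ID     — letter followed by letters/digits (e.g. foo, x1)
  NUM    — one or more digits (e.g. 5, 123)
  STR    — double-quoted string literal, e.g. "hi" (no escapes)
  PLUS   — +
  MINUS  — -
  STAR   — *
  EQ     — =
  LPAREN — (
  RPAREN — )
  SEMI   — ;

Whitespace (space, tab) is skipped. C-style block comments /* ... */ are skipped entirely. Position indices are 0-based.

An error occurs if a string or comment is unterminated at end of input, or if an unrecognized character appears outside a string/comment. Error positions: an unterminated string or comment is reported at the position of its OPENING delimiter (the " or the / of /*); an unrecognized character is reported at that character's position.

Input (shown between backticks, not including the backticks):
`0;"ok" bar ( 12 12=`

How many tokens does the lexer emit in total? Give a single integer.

pos=0: emit NUM '0' (now at pos=1)
pos=1: emit SEMI ';'
pos=2: enter STRING mode
pos=2: emit STR "ok" (now at pos=6)
pos=7: emit ID 'bar' (now at pos=10)
pos=11: emit LPAREN '('
pos=13: emit NUM '12' (now at pos=15)
pos=16: emit NUM '12' (now at pos=18)
pos=18: emit EQ '='
DONE. 8 tokens: [NUM, SEMI, STR, ID, LPAREN, NUM, NUM, EQ]

Answer: 8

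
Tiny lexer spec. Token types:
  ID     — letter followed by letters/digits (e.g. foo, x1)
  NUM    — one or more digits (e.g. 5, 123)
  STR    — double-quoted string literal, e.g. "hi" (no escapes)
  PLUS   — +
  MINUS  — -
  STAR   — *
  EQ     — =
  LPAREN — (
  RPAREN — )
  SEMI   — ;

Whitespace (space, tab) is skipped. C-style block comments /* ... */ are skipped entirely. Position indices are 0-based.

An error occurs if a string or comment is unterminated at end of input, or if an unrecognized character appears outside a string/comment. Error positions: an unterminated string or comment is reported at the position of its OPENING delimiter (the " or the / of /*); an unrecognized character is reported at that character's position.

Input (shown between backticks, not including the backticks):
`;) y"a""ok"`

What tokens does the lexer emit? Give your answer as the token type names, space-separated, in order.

Answer: SEMI RPAREN ID STR STR

Derivation:
pos=0: emit SEMI ';'
pos=1: emit RPAREN ')'
pos=3: emit ID 'y' (now at pos=4)
pos=4: enter STRING mode
pos=4: emit STR "a" (now at pos=7)
pos=7: enter STRING mode
pos=7: emit STR "ok" (now at pos=11)
DONE. 5 tokens: [SEMI, RPAREN, ID, STR, STR]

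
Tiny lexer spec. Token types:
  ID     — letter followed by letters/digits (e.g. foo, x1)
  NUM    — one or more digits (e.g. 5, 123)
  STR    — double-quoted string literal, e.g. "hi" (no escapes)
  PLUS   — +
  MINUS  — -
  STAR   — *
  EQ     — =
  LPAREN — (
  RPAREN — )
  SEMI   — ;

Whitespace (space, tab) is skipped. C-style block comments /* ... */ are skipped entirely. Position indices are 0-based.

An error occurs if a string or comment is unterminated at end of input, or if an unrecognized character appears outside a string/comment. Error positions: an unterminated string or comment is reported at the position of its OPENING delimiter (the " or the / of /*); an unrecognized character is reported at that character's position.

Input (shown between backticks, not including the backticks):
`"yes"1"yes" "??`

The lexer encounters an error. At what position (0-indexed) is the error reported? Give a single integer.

pos=0: enter STRING mode
pos=0: emit STR "yes" (now at pos=5)
pos=5: emit NUM '1' (now at pos=6)
pos=6: enter STRING mode
pos=6: emit STR "yes" (now at pos=11)
pos=12: enter STRING mode
pos=12: ERROR — unterminated string

Answer: 12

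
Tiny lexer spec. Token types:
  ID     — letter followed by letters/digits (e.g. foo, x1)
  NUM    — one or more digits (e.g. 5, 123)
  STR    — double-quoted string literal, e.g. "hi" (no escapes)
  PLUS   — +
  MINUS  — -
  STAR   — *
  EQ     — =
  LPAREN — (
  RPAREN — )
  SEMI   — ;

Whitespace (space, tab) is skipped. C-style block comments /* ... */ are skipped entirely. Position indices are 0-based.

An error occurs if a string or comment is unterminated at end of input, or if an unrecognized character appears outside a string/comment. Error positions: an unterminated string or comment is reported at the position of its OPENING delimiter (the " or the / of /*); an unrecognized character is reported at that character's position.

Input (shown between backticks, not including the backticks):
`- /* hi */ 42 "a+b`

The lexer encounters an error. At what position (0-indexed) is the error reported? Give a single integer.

Answer: 14

Derivation:
pos=0: emit MINUS '-'
pos=2: enter COMMENT mode (saw '/*')
exit COMMENT mode (now at pos=10)
pos=11: emit NUM '42' (now at pos=13)
pos=14: enter STRING mode
pos=14: ERROR — unterminated string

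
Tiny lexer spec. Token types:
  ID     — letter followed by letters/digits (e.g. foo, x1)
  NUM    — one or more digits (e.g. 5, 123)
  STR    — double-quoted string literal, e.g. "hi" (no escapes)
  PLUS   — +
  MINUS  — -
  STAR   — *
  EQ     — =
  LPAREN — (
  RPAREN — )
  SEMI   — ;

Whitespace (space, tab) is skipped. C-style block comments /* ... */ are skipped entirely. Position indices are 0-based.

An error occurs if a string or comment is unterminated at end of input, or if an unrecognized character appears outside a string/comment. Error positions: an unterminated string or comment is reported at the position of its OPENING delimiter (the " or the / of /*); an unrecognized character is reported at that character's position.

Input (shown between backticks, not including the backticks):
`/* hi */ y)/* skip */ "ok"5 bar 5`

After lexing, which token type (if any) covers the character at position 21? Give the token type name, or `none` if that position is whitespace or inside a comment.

pos=0: enter COMMENT mode (saw '/*')
exit COMMENT mode (now at pos=8)
pos=9: emit ID 'y' (now at pos=10)
pos=10: emit RPAREN ')'
pos=11: enter COMMENT mode (saw '/*')
exit COMMENT mode (now at pos=21)
pos=22: enter STRING mode
pos=22: emit STR "ok" (now at pos=26)
pos=26: emit NUM '5' (now at pos=27)
pos=28: emit ID 'bar' (now at pos=31)
pos=32: emit NUM '5' (now at pos=33)
DONE. 6 tokens: [ID, RPAREN, STR, NUM, ID, NUM]
Position 21: char is ' ' -> none

Answer: none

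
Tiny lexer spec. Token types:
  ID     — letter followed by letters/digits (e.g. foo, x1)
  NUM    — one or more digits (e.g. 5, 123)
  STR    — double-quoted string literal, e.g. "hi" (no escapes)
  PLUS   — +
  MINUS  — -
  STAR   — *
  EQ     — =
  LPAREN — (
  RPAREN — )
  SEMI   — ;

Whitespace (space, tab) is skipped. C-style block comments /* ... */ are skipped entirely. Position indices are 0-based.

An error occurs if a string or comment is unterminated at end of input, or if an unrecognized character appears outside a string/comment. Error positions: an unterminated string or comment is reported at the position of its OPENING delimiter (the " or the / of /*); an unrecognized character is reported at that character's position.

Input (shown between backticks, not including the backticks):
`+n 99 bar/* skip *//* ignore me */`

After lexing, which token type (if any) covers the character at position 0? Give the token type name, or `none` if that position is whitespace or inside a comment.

pos=0: emit PLUS '+'
pos=1: emit ID 'n' (now at pos=2)
pos=3: emit NUM '99' (now at pos=5)
pos=6: emit ID 'bar' (now at pos=9)
pos=9: enter COMMENT mode (saw '/*')
exit COMMENT mode (now at pos=19)
pos=19: enter COMMENT mode (saw '/*')
exit COMMENT mode (now at pos=34)
DONE. 4 tokens: [PLUS, ID, NUM, ID]
Position 0: char is '+' -> PLUS

Answer: PLUS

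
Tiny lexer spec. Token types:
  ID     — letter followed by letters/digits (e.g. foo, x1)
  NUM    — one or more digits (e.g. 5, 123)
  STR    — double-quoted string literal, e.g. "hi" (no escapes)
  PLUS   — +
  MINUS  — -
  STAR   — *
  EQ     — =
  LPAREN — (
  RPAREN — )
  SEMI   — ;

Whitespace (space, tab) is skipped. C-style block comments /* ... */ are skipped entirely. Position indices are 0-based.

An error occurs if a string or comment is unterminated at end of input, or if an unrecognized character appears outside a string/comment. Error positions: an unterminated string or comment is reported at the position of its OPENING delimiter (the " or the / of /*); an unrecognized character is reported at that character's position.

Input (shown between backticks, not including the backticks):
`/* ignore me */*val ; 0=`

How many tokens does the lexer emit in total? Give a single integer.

pos=0: enter COMMENT mode (saw '/*')
exit COMMENT mode (now at pos=15)
pos=15: emit STAR '*'
pos=16: emit ID 'val' (now at pos=19)
pos=20: emit SEMI ';'
pos=22: emit NUM '0' (now at pos=23)
pos=23: emit EQ '='
DONE. 5 tokens: [STAR, ID, SEMI, NUM, EQ]

Answer: 5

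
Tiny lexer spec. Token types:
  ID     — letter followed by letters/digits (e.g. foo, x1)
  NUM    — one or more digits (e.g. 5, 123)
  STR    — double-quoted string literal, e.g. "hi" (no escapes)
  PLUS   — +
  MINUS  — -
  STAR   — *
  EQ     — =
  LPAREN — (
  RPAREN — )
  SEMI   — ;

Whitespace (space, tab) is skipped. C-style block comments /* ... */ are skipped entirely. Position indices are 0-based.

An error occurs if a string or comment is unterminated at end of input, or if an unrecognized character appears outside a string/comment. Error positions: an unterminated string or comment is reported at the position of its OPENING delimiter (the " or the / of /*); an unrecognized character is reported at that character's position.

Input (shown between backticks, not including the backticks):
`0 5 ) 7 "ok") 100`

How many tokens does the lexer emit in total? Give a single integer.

Answer: 7

Derivation:
pos=0: emit NUM '0' (now at pos=1)
pos=2: emit NUM '5' (now at pos=3)
pos=4: emit RPAREN ')'
pos=6: emit NUM '7' (now at pos=7)
pos=8: enter STRING mode
pos=8: emit STR "ok" (now at pos=12)
pos=12: emit RPAREN ')'
pos=14: emit NUM '100' (now at pos=17)
DONE. 7 tokens: [NUM, NUM, RPAREN, NUM, STR, RPAREN, NUM]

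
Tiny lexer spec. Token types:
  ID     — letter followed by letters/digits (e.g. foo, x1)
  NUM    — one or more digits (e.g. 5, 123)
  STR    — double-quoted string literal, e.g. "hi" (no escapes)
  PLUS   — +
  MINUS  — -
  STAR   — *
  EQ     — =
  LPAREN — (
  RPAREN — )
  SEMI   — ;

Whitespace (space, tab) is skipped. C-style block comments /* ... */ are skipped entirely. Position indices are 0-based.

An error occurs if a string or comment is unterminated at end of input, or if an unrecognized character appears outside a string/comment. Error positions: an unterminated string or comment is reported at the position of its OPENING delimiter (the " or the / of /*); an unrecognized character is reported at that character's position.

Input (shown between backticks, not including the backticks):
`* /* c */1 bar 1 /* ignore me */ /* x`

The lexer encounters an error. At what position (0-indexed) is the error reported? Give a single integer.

Answer: 33

Derivation:
pos=0: emit STAR '*'
pos=2: enter COMMENT mode (saw '/*')
exit COMMENT mode (now at pos=9)
pos=9: emit NUM '1' (now at pos=10)
pos=11: emit ID 'bar' (now at pos=14)
pos=15: emit NUM '1' (now at pos=16)
pos=17: enter COMMENT mode (saw '/*')
exit COMMENT mode (now at pos=32)
pos=33: enter COMMENT mode (saw '/*')
pos=33: ERROR — unterminated comment (reached EOF)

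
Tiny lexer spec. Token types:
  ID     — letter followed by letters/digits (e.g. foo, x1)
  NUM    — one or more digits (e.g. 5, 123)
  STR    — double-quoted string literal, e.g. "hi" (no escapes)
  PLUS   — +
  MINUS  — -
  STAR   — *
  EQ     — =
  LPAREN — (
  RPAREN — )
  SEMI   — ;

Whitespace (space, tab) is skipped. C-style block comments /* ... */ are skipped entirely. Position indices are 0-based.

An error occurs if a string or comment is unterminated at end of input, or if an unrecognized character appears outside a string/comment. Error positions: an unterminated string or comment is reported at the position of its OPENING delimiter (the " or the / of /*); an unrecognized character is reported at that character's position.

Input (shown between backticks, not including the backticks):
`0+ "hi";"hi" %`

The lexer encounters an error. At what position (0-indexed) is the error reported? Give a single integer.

pos=0: emit NUM '0' (now at pos=1)
pos=1: emit PLUS '+'
pos=3: enter STRING mode
pos=3: emit STR "hi" (now at pos=7)
pos=7: emit SEMI ';'
pos=8: enter STRING mode
pos=8: emit STR "hi" (now at pos=12)
pos=13: ERROR — unrecognized char '%'

Answer: 13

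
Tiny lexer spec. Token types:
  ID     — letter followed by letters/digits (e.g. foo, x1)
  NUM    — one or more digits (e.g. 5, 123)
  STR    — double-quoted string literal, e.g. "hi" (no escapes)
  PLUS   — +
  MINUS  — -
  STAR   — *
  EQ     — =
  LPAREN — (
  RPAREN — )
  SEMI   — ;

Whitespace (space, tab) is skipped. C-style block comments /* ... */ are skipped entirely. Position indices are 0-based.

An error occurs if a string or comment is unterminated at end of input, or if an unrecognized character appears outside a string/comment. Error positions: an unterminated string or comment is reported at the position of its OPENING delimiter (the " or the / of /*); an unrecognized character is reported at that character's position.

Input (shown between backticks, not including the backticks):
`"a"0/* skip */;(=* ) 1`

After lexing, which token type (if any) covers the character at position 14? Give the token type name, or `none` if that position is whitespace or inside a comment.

pos=0: enter STRING mode
pos=0: emit STR "a" (now at pos=3)
pos=3: emit NUM '0' (now at pos=4)
pos=4: enter COMMENT mode (saw '/*')
exit COMMENT mode (now at pos=14)
pos=14: emit SEMI ';'
pos=15: emit LPAREN '('
pos=16: emit EQ '='
pos=17: emit STAR '*'
pos=19: emit RPAREN ')'
pos=21: emit NUM '1' (now at pos=22)
DONE. 8 tokens: [STR, NUM, SEMI, LPAREN, EQ, STAR, RPAREN, NUM]
Position 14: char is ';' -> SEMI

Answer: SEMI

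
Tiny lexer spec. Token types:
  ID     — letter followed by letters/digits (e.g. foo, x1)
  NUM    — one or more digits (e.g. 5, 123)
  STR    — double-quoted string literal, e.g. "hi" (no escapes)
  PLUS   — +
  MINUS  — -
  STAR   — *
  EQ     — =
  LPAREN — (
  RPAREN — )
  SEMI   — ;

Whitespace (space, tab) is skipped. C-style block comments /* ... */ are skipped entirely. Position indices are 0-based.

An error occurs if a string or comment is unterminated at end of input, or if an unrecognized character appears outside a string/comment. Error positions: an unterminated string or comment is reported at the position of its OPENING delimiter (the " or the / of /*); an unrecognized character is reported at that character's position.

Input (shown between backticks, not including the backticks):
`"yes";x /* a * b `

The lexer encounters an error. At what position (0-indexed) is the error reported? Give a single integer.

pos=0: enter STRING mode
pos=0: emit STR "yes" (now at pos=5)
pos=5: emit SEMI ';'
pos=6: emit ID 'x' (now at pos=7)
pos=8: enter COMMENT mode (saw '/*')
pos=8: ERROR — unterminated comment (reached EOF)

Answer: 8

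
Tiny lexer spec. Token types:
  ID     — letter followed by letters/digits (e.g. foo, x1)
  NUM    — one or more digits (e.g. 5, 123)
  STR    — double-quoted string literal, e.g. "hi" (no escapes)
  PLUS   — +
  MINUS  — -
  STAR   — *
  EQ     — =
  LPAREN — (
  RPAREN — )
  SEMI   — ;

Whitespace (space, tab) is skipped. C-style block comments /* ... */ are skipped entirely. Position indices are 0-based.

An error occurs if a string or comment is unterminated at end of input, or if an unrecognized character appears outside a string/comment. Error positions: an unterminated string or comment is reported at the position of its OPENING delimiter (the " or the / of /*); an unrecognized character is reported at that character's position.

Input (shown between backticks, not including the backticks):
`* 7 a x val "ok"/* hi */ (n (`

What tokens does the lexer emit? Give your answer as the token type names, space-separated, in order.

Answer: STAR NUM ID ID ID STR LPAREN ID LPAREN

Derivation:
pos=0: emit STAR '*'
pos=2: emit NUM '7' (now at pos=3)
pos=4: emit ID 'a' (now at pos=5)
pos=6: emit ID 'x' (now at pos=7)
pos=8: emit ID 'val' (now at pos=11)
pos=12: enter STRING mode
pos=12: emit STR "ok" (now at pos=16)
pos=16: enter COMMENT mode (saw '/*')
exit COMMENT mode (now at pos=24)
pos=25: emit LPAREN '('
pos=26: emit ID 'n' (now at pos=27)
pos=28: emit LPAREN '('
DONE. 9 tokens: [STAR, NUM, ID, ID, ID, STR, LPAREN, ID, LPAREN]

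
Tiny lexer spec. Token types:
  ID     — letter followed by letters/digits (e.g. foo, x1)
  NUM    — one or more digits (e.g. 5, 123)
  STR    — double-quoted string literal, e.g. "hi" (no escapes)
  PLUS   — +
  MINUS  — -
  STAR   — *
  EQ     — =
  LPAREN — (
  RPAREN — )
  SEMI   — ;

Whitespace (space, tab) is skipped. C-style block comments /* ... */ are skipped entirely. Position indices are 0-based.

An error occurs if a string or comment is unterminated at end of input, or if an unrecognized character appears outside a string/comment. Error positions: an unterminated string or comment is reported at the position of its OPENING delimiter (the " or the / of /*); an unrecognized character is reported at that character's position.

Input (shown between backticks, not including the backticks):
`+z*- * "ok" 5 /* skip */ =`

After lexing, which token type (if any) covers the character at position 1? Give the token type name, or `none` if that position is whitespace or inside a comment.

pos=0: emit PLUS '+'
pos=1: emit ID 'z' (now at pos=2)
pos=2: emit STAR '*'
pos=3: emit MINUS '-'
pos=5: emit STAR '*'
pos=7: enter STRING mode
pos=7: emit STR "ok" (now at pos=11)
pos=12: emit NUM '5' (now at pos=13)
pos=14: enter COMMENT mode (saw '/*')
exit COMMENT mode (now at pos=24)
pos=25: emit EQ '='
DONE. 8 tokens: [PLUS, ID, STAR, MINUS, STAR, STR, NUM, EQ]
Position 1: char is 'z' -> ID

Answer: ID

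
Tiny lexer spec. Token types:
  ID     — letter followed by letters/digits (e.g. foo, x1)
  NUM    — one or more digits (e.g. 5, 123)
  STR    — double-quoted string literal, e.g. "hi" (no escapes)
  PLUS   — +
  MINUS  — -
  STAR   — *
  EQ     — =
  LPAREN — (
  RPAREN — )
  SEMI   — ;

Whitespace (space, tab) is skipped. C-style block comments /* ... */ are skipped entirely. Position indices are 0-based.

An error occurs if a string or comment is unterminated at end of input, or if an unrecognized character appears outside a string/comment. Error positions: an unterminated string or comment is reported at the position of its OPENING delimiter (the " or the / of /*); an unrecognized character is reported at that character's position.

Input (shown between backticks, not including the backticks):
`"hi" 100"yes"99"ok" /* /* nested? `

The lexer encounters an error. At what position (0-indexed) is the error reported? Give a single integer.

pos=0: enter STRING mode
pos=0: emit STR "hi" (now at pos=4)
pos=5: emit NUM '100' (now at pos=8)
pos=8: enter STRING mode
pos=8: emit STR "yes" (now at pos=13)
pos=13: emit NUM '99' (now at pos=15)
pos=15: enter STRING mode
pos=15: emit STR "ok" (now at pos=19)
pos=20: enter COMMENT mode (saw '/*')
pos=20: ERROR — unterminated comment (reached EOF)

Answer: 20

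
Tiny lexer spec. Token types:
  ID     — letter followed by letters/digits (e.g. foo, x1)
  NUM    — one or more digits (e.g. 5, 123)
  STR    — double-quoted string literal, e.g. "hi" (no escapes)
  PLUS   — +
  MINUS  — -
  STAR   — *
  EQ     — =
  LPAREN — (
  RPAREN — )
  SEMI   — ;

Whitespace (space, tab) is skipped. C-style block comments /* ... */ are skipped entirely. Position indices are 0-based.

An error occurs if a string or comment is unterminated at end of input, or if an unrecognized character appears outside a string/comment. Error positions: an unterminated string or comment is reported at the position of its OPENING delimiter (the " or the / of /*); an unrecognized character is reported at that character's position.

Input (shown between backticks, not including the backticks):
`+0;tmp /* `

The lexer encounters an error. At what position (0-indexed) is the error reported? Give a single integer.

pos=0: emit PLUS '+'
pos=1: emit NUM '0' (now at pos=2)
pos=2: emit SEMI ';'
pos=3: emit ID 'tmp' (now at pos=6)
pos=7: enter COMMENT mode (saw '/*')
pos=7: ERROR — unterminated comment (reached EOF)

Answer: 7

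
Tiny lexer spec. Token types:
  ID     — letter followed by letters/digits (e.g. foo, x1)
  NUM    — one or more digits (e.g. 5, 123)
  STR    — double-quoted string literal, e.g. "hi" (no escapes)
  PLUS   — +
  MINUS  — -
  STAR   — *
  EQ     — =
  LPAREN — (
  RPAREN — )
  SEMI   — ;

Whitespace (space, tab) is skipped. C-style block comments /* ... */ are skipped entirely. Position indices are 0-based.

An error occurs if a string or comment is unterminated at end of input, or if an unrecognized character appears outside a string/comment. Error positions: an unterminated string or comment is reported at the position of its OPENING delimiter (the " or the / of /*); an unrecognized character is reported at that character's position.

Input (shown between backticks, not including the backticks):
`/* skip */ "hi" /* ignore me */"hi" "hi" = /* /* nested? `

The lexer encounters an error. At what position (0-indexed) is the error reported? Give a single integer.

Answer: 43

Derivation:
pos=0: enter COMMENT mode (saw '/*')
exit COMMENT mode (now at pos=10)
pos=11: enter STRING mode
pos=11: emit STR "hi" (now at pos=15)
pos=16: enter COMMENT mode (saw '/*')
exit COMMENT mode (now at pos=31)
pos=31: enter STRING mode
pos=31: emit STR "hi" (now at pos=35)
pos=36: enter STRING mode
pos=36: emit STR "hi" (now at pos=40)
pos=41: emit EQ '='
pos=43: enter COMMENT mode (saw '/*')
pos=43: ERROR — unterminated comment (reached EOF)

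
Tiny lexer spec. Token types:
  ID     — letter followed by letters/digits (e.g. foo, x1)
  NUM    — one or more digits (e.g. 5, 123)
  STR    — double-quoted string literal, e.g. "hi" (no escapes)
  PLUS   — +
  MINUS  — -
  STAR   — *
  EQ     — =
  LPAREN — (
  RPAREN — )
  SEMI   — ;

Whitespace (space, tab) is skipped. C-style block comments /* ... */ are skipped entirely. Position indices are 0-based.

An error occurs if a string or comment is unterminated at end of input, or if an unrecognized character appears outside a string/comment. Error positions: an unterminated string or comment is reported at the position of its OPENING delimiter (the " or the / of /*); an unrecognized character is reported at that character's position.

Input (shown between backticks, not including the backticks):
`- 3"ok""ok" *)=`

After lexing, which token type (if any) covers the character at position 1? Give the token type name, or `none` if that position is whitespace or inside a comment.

Answer: none

Derivation:
pos=0: emit MINUS '-'
pos=2: emit NUM '3' (now at pos=3)
pos=3: enter STRING mode
pos=3: emit STR "ok" (now at pos=7)
pos=7: enter STRING mode
pos=7: emit STR "ok" (now at pos=11)
pos=12: emit STAR '*'
pos=13: emit RPAREN ')'
pos=14: emit EQ '='
DONE. 7 tokens: [MINUS, NUM, STR, STR, STAR, RPAREN, EQ]
Position 1: char is ' ' -> none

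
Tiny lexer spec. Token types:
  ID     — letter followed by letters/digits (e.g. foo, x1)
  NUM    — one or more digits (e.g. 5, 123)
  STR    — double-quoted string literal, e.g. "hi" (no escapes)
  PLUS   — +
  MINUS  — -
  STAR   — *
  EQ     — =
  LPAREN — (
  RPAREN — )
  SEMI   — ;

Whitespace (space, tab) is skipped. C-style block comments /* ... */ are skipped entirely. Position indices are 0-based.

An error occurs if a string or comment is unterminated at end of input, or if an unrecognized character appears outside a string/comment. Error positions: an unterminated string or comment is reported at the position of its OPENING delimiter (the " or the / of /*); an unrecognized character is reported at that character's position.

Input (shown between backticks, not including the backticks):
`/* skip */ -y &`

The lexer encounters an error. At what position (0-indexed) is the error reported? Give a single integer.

pos=0: enter COMMENT mode (saw '/*')
exit COMMENT mode (now at pos=10)
pos=11: emit MINUS '-'
pos=12: emit ID 'y' (now at pos=13)
pos=14: ERROR — unrecognized char '&'

Answer: 14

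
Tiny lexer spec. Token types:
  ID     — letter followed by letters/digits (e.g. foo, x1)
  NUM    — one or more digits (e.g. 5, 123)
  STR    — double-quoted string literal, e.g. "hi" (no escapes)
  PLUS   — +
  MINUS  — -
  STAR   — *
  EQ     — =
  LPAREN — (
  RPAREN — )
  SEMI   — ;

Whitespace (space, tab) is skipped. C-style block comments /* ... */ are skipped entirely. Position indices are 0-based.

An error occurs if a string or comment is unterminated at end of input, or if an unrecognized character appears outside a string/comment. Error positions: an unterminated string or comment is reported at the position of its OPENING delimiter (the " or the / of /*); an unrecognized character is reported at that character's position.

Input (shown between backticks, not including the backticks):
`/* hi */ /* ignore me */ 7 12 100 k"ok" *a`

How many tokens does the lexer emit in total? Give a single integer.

Answer: 7

Derivation:
pos=0: enter COMMENT mode (saw '/*')
exit COMMENT mode (now at pos=8)
pos=9: enter COMMENT mode (saw '/*')
exit COMMENT mode (now at pos=24)
pos=25: emit NUM '7' (now at pos=26)
pos=27: emit NUM '12' (now at pos=29)
pos=30: emit NUM '100' (now at pos=33)
pos=34: emit ID 'k' (now at pos=35)
pos=35: enter STRING mode
pos=35: emit STR "ok" (now at pos=39)
pos=40: emit STAR '*'
pos=41: emit ID 'a' (now at pos=42)
DONE. 7 tokens: [NUM, NUM, NUM, ID, STR, STAR, ID]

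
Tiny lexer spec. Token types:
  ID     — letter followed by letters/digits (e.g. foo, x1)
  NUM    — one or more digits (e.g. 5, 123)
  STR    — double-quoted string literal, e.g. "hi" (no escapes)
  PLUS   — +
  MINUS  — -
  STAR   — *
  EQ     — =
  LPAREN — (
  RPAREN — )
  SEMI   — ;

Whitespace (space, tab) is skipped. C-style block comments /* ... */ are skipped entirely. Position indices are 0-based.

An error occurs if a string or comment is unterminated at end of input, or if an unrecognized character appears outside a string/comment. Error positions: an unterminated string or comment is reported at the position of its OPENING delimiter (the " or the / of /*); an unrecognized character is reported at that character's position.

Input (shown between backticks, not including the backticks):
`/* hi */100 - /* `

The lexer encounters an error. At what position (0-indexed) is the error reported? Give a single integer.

Answer: 14

Derivation:
pos=0: enter COMMENT mode (saw '/*')
exit COMMENT mode (now at pos=8)
pos=8: emit NUM '100' (now at pos=11)
pos=12: emit MINUS '-'
pos=14: enter COMMENT mode (saw '/*')
pos=14: ERROR — unterminated comment (reached EOF)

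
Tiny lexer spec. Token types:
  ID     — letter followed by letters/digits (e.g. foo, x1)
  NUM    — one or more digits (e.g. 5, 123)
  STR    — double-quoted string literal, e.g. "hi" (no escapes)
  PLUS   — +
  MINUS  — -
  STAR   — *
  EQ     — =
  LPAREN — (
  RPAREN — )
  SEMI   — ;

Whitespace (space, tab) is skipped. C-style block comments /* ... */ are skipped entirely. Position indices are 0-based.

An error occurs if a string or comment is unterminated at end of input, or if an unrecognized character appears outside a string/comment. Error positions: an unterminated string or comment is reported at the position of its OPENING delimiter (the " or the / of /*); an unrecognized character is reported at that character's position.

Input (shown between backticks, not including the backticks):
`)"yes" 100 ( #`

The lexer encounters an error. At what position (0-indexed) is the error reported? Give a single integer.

Answer: 13

Derivation:
pos=0: emit RPAREN ')'
pos=1: enter STRING mode
pos=1: emit STR "yes" (now at pos=6)
pos=7: emit NUM '100' (now at pos=10)
pos=11: emit LPAREN '('
pos=13: ERROR — unrecognized char '#'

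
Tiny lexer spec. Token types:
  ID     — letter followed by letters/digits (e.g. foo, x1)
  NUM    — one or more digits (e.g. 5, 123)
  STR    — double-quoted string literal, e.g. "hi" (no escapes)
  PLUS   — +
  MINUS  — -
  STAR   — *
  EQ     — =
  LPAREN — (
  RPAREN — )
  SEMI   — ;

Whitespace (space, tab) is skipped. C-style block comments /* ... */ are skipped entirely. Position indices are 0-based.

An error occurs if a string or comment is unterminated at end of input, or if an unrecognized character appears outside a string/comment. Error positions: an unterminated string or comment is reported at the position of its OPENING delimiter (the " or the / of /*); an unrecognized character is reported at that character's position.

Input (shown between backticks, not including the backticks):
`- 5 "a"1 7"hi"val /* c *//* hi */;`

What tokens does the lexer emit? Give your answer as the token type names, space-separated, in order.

Answer: MINUS NUM STR NUM NUM STR ID SEMI

Derivation:
pos=0: emit MINUS '-'
pos=2: emit NUM '5' (now at pos=3)
pos=4: enter STRING mode
pos=4: emit STR "a" (now at pos=7)
pos=7: emit NUM '1' (now at pos=8)
pos=9: emit NUM '7' (now at pos=10)
pos=10: enter STRING mode
pos=10: emit STR "hi" (now at pos=14)
pos=14: emit ID 'val' (now at pos=17)
pos=18: enter COMMENT mode (saw '/*')
exit COMMENT mode (now at pos=25)
pos=25: enter COMMENT mode (saw '/*')
exit COMMENT mode (now at pos=33)
pos=33: emit SEMI ';'
DONE. 8 tokens: [MINUS, NUM, STR, NUM, NUM, STR, ID, SEMI]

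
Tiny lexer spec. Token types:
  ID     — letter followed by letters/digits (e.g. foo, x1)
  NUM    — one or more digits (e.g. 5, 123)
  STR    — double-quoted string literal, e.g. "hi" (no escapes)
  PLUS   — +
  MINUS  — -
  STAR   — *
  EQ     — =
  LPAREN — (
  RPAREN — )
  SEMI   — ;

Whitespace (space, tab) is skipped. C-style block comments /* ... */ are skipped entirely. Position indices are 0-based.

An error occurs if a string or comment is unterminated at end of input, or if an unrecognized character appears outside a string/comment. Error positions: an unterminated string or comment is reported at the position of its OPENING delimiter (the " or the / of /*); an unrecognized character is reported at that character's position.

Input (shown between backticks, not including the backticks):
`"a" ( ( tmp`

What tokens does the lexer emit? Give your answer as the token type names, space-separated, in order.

Answer: STR LPAREN LPAREN ID

Derivation:
pos=0: enter STRING mode
pos=0: emit STR "a" (now at pos=3)
pos=4: emit LPAREN '('
pos=6: emit LPAREN '('
pos=8: emit ID 'tmp' (now at pos=11)
DONE. 4 tokens: [STR, LPAREN, LPAREN, ID]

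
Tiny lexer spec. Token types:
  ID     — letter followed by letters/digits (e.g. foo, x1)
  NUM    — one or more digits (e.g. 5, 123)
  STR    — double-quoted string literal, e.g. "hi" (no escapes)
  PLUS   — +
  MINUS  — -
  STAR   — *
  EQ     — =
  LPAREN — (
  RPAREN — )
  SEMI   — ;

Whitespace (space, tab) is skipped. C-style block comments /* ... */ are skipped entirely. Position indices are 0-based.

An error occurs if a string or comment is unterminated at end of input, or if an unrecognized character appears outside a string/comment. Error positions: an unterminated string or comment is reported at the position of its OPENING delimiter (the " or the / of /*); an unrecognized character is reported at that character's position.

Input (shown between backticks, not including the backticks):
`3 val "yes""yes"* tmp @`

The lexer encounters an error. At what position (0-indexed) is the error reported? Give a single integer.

Answer: 22

Derivation:
pos=0: emit NUM '3' (now at pos=1)
pos=2: emit ID 'val' (now at pos=5)
pos=6: enter STRING mode
pos=6: emit STR "yes" (now at pos=11)
pos=11: enter STRING mode
pos=11: emit STR "yes" (now at pos=16)
pos=16: emit STAR '*'
pos=18: emit ID 'tmp' (now at pos=21)
pos=22: ERROR — unrecognized char '@'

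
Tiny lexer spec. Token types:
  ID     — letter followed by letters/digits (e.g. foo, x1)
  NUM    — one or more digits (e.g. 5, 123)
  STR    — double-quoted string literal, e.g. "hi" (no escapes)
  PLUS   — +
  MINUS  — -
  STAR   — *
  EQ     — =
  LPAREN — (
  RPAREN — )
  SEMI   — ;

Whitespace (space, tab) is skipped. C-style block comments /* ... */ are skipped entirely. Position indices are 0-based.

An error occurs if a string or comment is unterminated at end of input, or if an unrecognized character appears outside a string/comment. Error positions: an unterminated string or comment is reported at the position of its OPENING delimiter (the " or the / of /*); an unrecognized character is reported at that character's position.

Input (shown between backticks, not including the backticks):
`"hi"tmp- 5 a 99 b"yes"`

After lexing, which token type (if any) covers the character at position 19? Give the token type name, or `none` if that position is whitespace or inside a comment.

Answer: STR

Derivation:
pos=0: enter STRING mode
pos=0: emit STR "hi" (now at pos=4)
pos=4: emit ID 'tmp' (now at pos=7)
pos=7: emit MINUS '-'
pos=9: emit NUM '5' (now at pos=10)
pos=11: emit ID 'a' (now at pos=12)
pos=13: emit NUM '99' (now at pos=15)
pos=16: emit ID 'b' (now at pos=17)
pos=17: enter STRING mode
pos=17: emit STR "yes" (now at pos=22)
DONE. 8 tokens: [STR, ID, MINUS, NUM, ID, NUM, ID, STR]
Position 19: char is 'e' -> STR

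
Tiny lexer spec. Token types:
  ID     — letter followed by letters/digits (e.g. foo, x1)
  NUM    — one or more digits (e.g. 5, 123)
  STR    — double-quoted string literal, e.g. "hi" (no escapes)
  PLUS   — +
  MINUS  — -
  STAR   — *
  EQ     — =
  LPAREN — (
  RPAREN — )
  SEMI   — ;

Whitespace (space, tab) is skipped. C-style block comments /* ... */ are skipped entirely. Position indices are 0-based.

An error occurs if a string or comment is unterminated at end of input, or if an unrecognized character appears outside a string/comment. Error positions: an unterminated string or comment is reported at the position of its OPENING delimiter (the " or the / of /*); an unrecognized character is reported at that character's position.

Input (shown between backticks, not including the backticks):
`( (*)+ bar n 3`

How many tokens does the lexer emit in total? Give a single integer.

Answer: 8

Derivation:
pos=0: emit LPAREN '('
pos=2: emit LPAREN '('
pos=3: emit STAR '*'
pos=4: emit RPAREN ')'
pos=5: emit PLUS '+'
pos=7: emit ID 'bar' (now at pos=10)
pos=11: emit ID 'n' (now at pos=12)
pos=13: emit NUM '3' (now at pos=14)
DONE. 8 tokens: [LPAREN, LPAREN, STAR, RPAREN, PLUS, ID, ID, NUM]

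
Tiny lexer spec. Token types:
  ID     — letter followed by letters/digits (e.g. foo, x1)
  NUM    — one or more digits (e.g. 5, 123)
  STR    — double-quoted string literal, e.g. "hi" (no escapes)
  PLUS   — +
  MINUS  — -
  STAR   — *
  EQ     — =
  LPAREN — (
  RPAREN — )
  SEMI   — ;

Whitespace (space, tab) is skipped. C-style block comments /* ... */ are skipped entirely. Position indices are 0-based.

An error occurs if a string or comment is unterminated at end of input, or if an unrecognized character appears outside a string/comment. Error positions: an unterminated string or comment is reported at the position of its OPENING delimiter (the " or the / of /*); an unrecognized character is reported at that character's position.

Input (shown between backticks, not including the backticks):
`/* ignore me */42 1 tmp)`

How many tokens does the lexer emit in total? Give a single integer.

pos=0: enter COMMENT mode (saw '/*')
exit COMMENT mode (now at pos=15)
pos=15: emit NUM '42' (now at pos=17)
pos=18: emit NUM '1' (now at pos=19)
pos=20: emit ID 'tmp' (now at pos=23)
pos=23: emit RPAREN ')'
DONE. 4 tokens: [NUM, NUM, ID, RPAREN]

Answer: 4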